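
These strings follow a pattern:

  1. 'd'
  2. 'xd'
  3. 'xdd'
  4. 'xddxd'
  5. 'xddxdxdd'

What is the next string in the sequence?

This is a Fibonacci-style word recurrence s(k) = s(k−1)·s(k−2): e.g. xd·d = xdd.
So term 6 is xddxdxdd·xddxd.

xddxdxddxddxd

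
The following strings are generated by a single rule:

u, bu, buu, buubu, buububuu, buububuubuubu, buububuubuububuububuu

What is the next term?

buububuubuububuububuubuububuubuubu

Each term (from the third on) is the previous term followed by the one before it: term 3 = bu·u = buu.
Continuing: buububuubuububuububuu · buububuubuubu gives term 8.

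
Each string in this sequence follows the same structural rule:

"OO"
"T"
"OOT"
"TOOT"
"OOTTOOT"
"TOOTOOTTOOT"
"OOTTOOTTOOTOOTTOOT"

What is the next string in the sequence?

TOOTOOTTOOTOOTTOOTTOOTOOTTOOT

This is a Fibonacci-style word recurrence s(k) = s(k−2)·s(k−1): e.g. OO·T = OOT.
The next term joins TOOTOOTTOOT and OOTTOOTTOOTOOTTOOT.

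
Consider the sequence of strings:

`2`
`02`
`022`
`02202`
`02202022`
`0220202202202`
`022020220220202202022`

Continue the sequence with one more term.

This is a Fibonacci-style word recurrence s(k) = s(k−1)·s(k−2): e.g. 02·2 = 022.
Continuing: 022020220220202202022 · 0220202202202 gives term 8.

0220202202202022020220220202202202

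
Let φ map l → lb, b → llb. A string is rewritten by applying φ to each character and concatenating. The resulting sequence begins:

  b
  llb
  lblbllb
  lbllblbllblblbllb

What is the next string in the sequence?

φ(lbllblbllblblbllb) expands symbol-by-symbol to lb llb lb lb llb lb llb lb lb llb lb llb lb llb lb lb llb; joining the 17 pieces gives the next term.

lbllblblbllblbllblblbllblbllblbllblblbllb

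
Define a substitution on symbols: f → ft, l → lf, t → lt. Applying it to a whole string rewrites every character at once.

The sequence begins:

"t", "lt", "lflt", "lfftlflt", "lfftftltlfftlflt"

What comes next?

Rewriting the 16 symbols of lfftftltlfftlflt one by one yields lf ft ft lt ft lt lf lt lf ft ft lt lf ft lf lt; concatenated:

lfftftltftltlfltlfftftltlfftlflt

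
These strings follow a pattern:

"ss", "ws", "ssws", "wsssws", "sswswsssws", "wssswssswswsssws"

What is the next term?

sswswssswswssswssswswsssws

Each term (from the third on) is the two preceding terms concatenated in order: term 3 = ss·ws = ssws.
So term 7 is sswswsssws·wssswssswswsssws.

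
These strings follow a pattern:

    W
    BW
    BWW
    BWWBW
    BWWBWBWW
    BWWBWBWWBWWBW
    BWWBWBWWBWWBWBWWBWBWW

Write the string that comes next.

Each term (from the third on) is the previous term followed by the one before it: term 3 = BW·W = BWW.
The next term joins BWWBWBWWBWWBWBWWBWBWW and BWWBWBWWBWWBW.

BWWBWBWWBWWBWBWWBWBWWBWWBWBWWBWWBW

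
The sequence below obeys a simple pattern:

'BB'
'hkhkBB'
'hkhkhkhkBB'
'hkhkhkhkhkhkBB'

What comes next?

The strings grow by a fixed prefix hkhk each time.
One more step from hkhkhkhkhkhkBB gives the answer.

hkhkhkhkhkhkhkhkBB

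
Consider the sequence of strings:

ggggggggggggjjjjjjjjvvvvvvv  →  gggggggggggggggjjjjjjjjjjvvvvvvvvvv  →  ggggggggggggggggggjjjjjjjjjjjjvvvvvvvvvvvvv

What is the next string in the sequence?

The n-th term is 3n+3 g's then 2n+2 j's then 3n-2 v's, where the shown terms are n = 3, 4, 5.
For the next term, n = 6, so the run lengths are 21, 14, 16.

gggggggggggggggggggggjjjjjjjjjjjjjjvvvvvvvvvvvvvvvv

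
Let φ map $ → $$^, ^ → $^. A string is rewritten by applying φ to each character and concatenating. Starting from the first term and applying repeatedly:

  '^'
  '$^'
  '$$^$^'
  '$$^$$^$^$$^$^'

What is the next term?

Replace each of the 13 characters of $$^$$^$^$$^$^ in place — $$^ $$^ $^ $$^ $$^ $^ $$^ $^ $$^ $$^ $^ $$^ $^ — and concatenate.

$$^$$^$^$$^$$^$^$$^$^$$^$$^$^$$^$^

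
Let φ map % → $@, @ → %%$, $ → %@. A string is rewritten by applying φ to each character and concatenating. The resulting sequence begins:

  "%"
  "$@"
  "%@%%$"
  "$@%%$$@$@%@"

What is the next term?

%@%%$$@$@%@%@%%$%@%%$$@%%$

Expanding $@%%$$@$@%@: $→%@, @→%%$, %→$@, %→$@, $→%@, $→%@, @→%%$, $→%@, @→%%$, %→$@, @→%%$. Concatenated: %@ %%$ $@ $@ %@ %@ %%$ %@ %%$ $@ %%$.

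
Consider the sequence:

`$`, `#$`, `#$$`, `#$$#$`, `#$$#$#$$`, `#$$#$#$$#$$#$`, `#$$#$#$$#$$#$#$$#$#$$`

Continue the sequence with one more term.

Each term (from the third on) is the previous term followed by the one before it: term 3 = #$·$ = #$$.
The next term joins #$$#$#$$#$$#$#$$#$#$$ and #$$#$#$$#$$#$.

#$$#$#$$#$$#$#$$#$#$$#$$#$#$$#$$#$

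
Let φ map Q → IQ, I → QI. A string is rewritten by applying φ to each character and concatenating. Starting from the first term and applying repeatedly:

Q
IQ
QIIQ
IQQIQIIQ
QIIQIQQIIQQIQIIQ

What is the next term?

IQQIQIIQQIIQIQQIQIIQIQQIIQQIQIIQ

Replace each of the 16 characters of QIIQIQQIIQQIQIIQ in place — IQ QI QI IQ QI IQ IQ QI QI IQ IQ QI IQ QI QI IQ — and concatenate.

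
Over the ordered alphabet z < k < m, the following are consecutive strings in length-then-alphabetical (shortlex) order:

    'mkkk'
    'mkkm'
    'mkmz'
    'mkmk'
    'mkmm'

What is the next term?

mmzz

Find the rightmost character of mkmm below m, bump it to the next letter, and reset everything to its right to z.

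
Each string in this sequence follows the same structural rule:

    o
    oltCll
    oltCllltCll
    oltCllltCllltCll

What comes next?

Each term is the previous one with ltCll appended.
So the next term is oltCllltCllltCll·ltCll.

oltCllltCllltCllltCll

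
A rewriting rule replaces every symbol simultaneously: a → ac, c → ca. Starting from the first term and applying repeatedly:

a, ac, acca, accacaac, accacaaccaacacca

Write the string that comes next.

Rewriting the 16 symbols of accacaaccaacacca one by one yields ac ca ca ac ca ac ac ca ca ac ac ca ac ca ca ac; concatenated:

accacaaccaacaccacaacaccaaccacaac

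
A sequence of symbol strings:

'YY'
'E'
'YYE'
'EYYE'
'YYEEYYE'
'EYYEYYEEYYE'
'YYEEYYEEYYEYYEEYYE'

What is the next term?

This is a Fibonacci-style word recurrence s(k) = s(k−2)·s(k−1): e.g. YY·E = YYE.
Continuing: EYYEYYEEYYE · YYEEYYEEYYEYYEEYYE gives term 8.

EYYEYYEEYYEYYEEYYEEYYEYYEEYYE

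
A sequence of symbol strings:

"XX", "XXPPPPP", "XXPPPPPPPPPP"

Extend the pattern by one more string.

The strings grow by a fixed suffix PPPPP each time.
One more step from XXPPPPPPPPPP gives the answer.

XXPPPPPPPPPPPPPPP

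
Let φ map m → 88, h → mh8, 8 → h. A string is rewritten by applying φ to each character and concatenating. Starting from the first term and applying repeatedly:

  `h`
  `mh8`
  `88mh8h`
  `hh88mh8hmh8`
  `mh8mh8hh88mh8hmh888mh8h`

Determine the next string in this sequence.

88mh8h88mh8hmh8mh8hh88mh8hmh888mh8hhh88mh8hmh8

Replace each of the 23 characters of mh8mh8hh88mh8hmh888mh8h in place — 88 mh8 h 88 mh8 h mh8 mh8 h h 88 mh8 h mh8 88 mh8 h h h 88 mh8 h mh8 — and concatenate.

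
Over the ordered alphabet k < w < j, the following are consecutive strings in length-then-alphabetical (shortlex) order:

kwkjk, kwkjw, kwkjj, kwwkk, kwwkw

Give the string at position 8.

kwwww

Advancing 3 positions from kwwkw through kwwkw → kwwkj → kwwwk reaches term 8.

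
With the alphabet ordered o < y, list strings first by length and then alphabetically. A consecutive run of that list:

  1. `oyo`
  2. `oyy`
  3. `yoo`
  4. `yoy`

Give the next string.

The successor of yoy increments the rightmost position that isn't already y and resets every position after it to o.

yyo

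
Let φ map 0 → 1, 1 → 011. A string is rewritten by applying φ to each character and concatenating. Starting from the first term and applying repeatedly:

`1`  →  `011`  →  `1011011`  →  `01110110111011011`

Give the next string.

φ(01110110111011011) expands symbol-by-symbol to 1 011 011 011 1 011 011 1 011 011 011 1 011 011 1 011 011; joining the 17 pieces gives the next term.

10110110111011011101101101110110111011011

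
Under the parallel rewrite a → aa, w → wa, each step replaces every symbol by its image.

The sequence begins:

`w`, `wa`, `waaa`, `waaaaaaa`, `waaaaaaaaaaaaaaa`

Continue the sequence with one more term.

Replace each of the 16 characters of waaaaaaaaaaaaaaa in place — wa aa aa aa aa aa aa aa aa aa aa aa aa aa aa aa — and concatenate.

waaaaaaaaaaaaaaaaaaaaaaaaaaaaaaa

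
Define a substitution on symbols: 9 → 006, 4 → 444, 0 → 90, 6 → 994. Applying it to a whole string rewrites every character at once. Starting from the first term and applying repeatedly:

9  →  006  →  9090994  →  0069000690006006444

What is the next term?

Rewriting the 19 symbols of 0069000690006006444 one by one yields 90 90 994 006 90 90 90 994 006 90 90 90 994 90 90 994 444 444 444; concatenated:

90909940069090909940069090909949090994444444444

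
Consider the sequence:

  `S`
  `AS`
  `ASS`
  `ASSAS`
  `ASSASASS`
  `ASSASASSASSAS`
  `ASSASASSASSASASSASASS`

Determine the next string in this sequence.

This is a Fibonacci-style word recurrence s(k) = s(k−1)·s(k−2): e.g. AS·S = ASS.
The next term joins ASSASASSASSASASSASASS and ASSASASSASSAS.

ASSASASSASSASASSASASSASSASASSASSAS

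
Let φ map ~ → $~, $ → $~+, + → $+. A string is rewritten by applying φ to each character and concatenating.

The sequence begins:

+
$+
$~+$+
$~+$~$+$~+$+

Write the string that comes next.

$~+$~$+$~+$~$~+$+$~+$~$+$~+$+

Expanding $~+$~$+$~+$+: $→$~+, ~→$~, +→$+, $→$~+, ~→$~, $→$~+, +→$+, $→$~+, ~→$~, +→$+, $→$~+, +→$+. Concatenated: $~+ $~ $+ $~+ $~ $~+ $+ $~+ $~ $+ $~+ $+.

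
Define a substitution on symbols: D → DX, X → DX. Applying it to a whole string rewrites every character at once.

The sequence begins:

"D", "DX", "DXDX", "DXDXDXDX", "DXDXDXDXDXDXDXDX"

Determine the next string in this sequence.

Applying the rule to each of the 16 symbols of DXDXDXDXDXDXDXDX gives the pieces DX DX DX DX DX DX DX DX DX DX DX DX DX DX DX DX, which concatenate to the answer.

DXDXDXDXDXDXDXDXDXDXDXDXDXDXDXDX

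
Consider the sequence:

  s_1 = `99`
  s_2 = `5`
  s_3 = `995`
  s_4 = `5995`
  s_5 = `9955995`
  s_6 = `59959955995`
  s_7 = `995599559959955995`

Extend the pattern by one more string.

From term 3 onward, concatenate the second-to-last term with the last: 99·5 = 995, 5·995 = 5995, …
The next term joins 59959955995 and 995599559959955995.

59959955995995599559959955995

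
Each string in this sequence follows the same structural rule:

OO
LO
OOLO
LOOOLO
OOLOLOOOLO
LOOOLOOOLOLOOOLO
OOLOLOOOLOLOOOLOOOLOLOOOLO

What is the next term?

LOOOLOOOLOLOOOLOOOLOLOOOLOLOOOLOOOLOLOOOLO

Each term (from the third on) is the two preceding terms concatenated in order: term 3 = OO·LO = OOLO.
Continuing: LOOOLOOOLOLOOOLO · OOLOLOOOLOLOOOLOOOLOLOOOLO gives term 8.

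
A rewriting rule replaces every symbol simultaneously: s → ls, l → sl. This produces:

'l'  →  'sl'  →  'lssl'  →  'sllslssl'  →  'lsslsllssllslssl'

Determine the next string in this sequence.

Rewriting the 16 symbols of lsslsllssllslssl one by one yields sl ls ls sl ls sl sl ls ls sl sl ls sl ls ls sl; concatenated:

sllslssllsslsllslsslsllssllslssl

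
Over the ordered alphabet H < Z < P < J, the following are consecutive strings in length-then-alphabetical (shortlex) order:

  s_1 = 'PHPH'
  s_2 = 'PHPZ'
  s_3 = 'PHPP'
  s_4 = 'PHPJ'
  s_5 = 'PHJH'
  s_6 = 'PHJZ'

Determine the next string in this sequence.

PHJP

Treat PHJZ as a base-4 numeral over the given alphabet and add one, carrying through any trailing J's.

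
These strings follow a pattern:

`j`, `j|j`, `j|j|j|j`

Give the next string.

j|j|j|j|j|j|j|j

s(k+1) = s(k)·|·s(k) — each term doubles the last with '|' between the halves.
One more doubling of j|j|j|j gives the answer.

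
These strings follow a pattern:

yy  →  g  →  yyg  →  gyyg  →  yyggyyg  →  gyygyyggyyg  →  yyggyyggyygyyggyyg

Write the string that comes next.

gyygyyggyygyyggyyggyygyyggyyg

This is a Fibonacci-style word recurrence s(k) = s(k−2)·s(k−1): e.g. yy·g = yyg.
So term 8 is gyygyyggyyg·yyggyyggyygyyggyyg.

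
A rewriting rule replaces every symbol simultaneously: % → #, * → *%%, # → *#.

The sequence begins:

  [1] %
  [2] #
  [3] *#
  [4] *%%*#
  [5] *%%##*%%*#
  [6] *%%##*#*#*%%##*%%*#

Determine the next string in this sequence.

*%%##*#*#*%%*#*%%*#*%%##*#*#*%%##*%%*#

φ(*%%##*#*#*%%##*%%*#) expands symbol-by-symbol to *%% # # *# *# *%% *# *%% *# *%% # # *# *# *%% # # *%% *#; joining the 19 pieces gives the next term.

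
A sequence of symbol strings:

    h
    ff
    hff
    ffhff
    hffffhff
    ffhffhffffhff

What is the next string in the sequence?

This is a Fibonacci-style word recurrence s(k) = s(k−2)·s(k−1): e.g. h·ff = hff.
So term 7 is hffffhff·ffhffhffffhff.

hffffhffffhffhffffhff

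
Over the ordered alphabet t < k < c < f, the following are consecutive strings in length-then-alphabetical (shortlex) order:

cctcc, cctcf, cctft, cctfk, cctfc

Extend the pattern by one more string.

Treat cctfc as a base-4 numeral over the given alphabet and add one, carrying through any trailing f's.

cctff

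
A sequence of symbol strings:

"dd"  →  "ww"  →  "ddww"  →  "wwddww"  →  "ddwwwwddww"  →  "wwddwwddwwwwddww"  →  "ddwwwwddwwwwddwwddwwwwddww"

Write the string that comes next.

This is a Fibonacci-style word recurrence s(k) = s(k−2)·s(k−1): e.g. dd·ww = ddww.
Continuing: wwddwwddwwwwddww · ddwwwwddwwwwddwwddwwwwddww gives term 8.

wwddwwddwwwwddwwddwwwwddwwwwddwwddwwwwddww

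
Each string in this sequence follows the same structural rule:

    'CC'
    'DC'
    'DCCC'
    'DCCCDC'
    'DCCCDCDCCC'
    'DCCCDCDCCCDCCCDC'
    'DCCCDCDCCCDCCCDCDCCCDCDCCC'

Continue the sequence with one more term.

Each term (from the third on) is the previous term followed by the one before it: term 3 = DC·CC = DCCC.
So term 8 is DCCCDCDCCCDCCCDCDCCCDCDCCC·DCCCDCDCCCDCCCDC.

DCCCDCDCCCDCCCDCDCCCDCDCCCDCCCDCDCCCDCCCDC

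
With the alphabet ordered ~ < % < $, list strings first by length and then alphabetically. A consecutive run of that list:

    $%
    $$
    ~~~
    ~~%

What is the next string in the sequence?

~~$

Find the rightmost character of ~~% below $, bump it to the next letter, and reset everything to its right to ~.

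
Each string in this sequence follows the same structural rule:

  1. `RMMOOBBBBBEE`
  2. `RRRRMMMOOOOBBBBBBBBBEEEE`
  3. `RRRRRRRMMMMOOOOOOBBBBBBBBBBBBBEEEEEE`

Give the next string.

Reading off run lengths: R runs 1, 4, 7; M runs 2, 3, 4; O runs 2, 4, 6; B runs 5, 9, 13; E runs 2, 4, 6 — each is linear in n (n = 1, 2, …).
For the next term, n = 4, so the run lengths are 10, 5, 8, 17, 8.

RRRRRRRRRRMMMMMOOOOOOOOBBBBBBBBBBBBBBBBBEEEEEEEE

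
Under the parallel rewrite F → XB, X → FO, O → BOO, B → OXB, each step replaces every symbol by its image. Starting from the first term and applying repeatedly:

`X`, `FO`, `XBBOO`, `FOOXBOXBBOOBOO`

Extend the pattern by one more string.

Applying the rule to each of the 14 symbols of FOOXBOXBBOOBOO gives the pieces XB BOO BOO FO OXB BOO FO OXB OXB BOO BOO OXB BOO BOO, which concatenate to the answer.

XBBOOBOOFOOXBBOOFOOXBOXBBOOBOOOXBBOOBOO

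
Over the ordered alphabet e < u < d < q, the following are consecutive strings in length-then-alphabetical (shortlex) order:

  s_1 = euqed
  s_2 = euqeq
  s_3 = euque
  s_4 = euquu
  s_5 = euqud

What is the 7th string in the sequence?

Continuing the enumeration 2 steps past euqud: euqud → euquq → (answer).

euqde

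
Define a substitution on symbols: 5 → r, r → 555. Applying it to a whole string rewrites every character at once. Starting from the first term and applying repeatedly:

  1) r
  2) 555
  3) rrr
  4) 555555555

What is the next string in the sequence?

Apply φ to 555555555 symbol by symbol: 5→r, 5→r, 5→r, 5→r, 5→r, 5→r, 5→r, 5→r, 5→r; joined: r r r r r r r r r.

rrrrrrrrr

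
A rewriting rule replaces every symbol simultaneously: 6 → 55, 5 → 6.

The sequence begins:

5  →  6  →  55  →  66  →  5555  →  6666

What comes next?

55555555

Rewriting each symbol of 6666: 6→55, 6→55, 6→55, 6→55, which concatenates to 55 55 55 55.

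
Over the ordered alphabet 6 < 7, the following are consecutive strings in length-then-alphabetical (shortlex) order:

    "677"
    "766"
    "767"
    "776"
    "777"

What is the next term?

After 777 the length-3 strings are exhausted; the first length-4 string is 4 copies of 6.

6666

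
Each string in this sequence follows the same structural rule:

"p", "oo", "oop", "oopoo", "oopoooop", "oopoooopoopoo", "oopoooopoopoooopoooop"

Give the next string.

From term 3 onward, concatenate the last term with the second-to-last: oo·p = oop, oop·oo = oopoo, …
The next term joins oopoooopoopoooopoooop and oopoooopoopoo.

oopoooopoopoooopoooopoopoooopoopoo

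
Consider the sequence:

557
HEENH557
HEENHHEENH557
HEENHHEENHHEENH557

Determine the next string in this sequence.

HEENHHEENHHEENHHEENH557

The strings grow by a fixed prefix HEENH each time.
So the next term is HEENH·HEENHHEENHHEENH557.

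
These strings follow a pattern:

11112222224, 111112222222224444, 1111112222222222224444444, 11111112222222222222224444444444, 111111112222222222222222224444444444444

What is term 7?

11111111112222222222222222222222224444444444444444444

Term n consists of n+3 1's, followed by 3n+3 2's, followed by 3n-2 4's (n = 1, 2, …).
For term 7, n = 7, so the run lengths are 10, 24, 19.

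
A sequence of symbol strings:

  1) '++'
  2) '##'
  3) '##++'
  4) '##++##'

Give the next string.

This is a Fibonacci-style word recurrence s(k) = s(k−1)·s(k−2): e.g. ##·++ = ##++.
So term 5 is ##++##·##++.

##++####++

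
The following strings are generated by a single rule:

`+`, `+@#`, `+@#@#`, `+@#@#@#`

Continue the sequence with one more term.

+@#@#@#@#

The strings grow by a fixed suffix @# each time.
So the next term is +@#@#@#·@#.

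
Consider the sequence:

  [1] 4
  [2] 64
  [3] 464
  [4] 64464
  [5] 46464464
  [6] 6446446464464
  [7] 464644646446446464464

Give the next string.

6446446464464464644646446446464464

Each term (from the third on) is the two preceding terms concatenated in order: term 3 = 4·64 = 464.
So term 8 is 6446446464464·464644646446446464464.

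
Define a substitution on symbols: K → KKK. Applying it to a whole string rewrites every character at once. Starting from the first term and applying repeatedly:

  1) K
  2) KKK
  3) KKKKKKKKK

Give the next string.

KKKKKKKKKKKKKKKKKKKKKKKKKKK

Expanding KKKKKKKKK: K→KKK, K→KKK, K→KKK, K→KKK, K→KKK, K→KKK, K→KKK, K→KKK, K→KKK. Concatenated: KKK KKK KKK KKK KKK KKK KKK KKK KKK.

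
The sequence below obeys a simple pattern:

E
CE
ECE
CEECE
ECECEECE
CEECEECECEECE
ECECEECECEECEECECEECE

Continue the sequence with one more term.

This is a Fibonacci-style word recurrence s(k) = s(k−2)·s(k−1): e.g. E·CE = ECE.
Continuing: CEECEECECEECE · ECECEECECEECEECECEECE gives term 8.

CEECEECECEECEECECEECECEECEECECEECE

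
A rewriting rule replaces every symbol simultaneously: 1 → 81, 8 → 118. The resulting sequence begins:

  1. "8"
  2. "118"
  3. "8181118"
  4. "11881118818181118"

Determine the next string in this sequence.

81811181188181811181188111881118818181118

φ(11881118818181118) expands symbol-by-symbol to 81 81 118 118 81 81 81 118 118 81 118 81 118 81 81 81 118; joining the 17 pieces gives the next term.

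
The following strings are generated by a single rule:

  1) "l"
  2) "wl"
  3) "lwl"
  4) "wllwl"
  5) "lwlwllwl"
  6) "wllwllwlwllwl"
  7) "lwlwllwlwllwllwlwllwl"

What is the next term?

wllwllwlwllwllwlwllwlwllwllwlwllwl

This is a Fibonacci-style word recurrence s(k) = s(k−2)·s(k−1): e.g. l·wl = lwl.
Continuing: wllwllwlwllwl · lwlwllwlwllwllwlwllwl gives term 8.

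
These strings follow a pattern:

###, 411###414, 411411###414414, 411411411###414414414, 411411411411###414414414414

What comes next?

Each term wraps the previous one in 411 on the left and 414 on the right.
One more step from 411411411411###414414414414 gives the answer.

411411411411411###414414414414414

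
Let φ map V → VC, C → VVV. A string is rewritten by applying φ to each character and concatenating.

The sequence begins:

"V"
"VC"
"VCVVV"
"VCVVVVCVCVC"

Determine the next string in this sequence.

VCVVVVCVCVCVCVVVVCVVVVCVVV

Expanding VCVVVVCVCVC: V→VC, C→VVV, V→VC, V→VC, V→VC, V→VC, C→VVV, V→VC, C→VVV, V→VC, C→VVV. Concatenated: VC VVV VC VC VC VC VVV VC VVV VC VVV.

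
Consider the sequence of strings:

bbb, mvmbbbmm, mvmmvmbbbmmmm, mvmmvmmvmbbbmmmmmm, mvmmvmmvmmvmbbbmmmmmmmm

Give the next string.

s(k+1) = mvm·s(k)·mm, so each term gains mvm as a prefix and mm as a suffix.
Applying this once more to mvmmvmmvmmvmbbbmmmmmmmm:

mvmmvmmvmmvmmvmbbbmmmmmmmmmm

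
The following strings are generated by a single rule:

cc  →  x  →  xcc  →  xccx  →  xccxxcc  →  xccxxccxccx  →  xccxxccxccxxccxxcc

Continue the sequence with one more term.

Each term (from the third on) is the previous term followed by the one before it: term 3 = x·cc = xcc.
Continuing: xccxxccxccxxccxxcc · xccxxccxccx gives term 8.

xccxxccxccxxccxxccxccxxccxccx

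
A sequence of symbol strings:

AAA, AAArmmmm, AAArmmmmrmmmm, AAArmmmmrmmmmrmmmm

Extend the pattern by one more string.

Every step adds rmmmm to the end: s(k+1) = s(k)·rmmmm.
One more step from AAArmmmmrmmmmrmmmm gives the answer.

AAArmmmmrmmmmrmmmmrmmmm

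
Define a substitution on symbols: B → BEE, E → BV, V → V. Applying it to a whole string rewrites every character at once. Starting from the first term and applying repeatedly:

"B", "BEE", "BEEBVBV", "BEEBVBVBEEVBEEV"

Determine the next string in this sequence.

Rewriting the 15 symbols of BEEBVBVBEEVBEEV one by one yields BEE BV BV BEE V BEE V BEE BV BV V BEE BV BV V; concatenated:

BEEBVBVBEEVBEEVBEEBVBVVBEEBVBVV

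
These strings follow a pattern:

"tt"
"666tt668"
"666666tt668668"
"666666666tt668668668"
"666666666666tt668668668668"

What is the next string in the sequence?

666666666666666tt668668668668668

s(k+1) = 666·s(k)·668, so each term gains 666 as a prefix and 668 as a suffix.
One more step from 666666666666tt668668668668 gives the answer.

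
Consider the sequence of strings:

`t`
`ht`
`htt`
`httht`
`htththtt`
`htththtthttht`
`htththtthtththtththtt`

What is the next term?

htththtthtththtththtthtththtthttht

From term 3 onward, concatenate the last term with the second-to-last: ht·t = htt, htt·ht = httht, …
The next term joins htththtthtththtththtt and htththtthttht.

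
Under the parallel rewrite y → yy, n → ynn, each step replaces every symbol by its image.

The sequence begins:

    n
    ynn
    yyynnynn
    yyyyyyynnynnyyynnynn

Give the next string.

φ(yyyyyyynnynnyyynnynn) expands symbol-by-symbol to yy yy yy yy yy yy yy ynn ynn yy ynn ynn yy yy yy ynn ynn yy ynn ynn; joining the 20 pieces gives the next term.

yyyyyyyyyyyyyyynnynnyyynnynnyyyyyyynnynnyyynnynn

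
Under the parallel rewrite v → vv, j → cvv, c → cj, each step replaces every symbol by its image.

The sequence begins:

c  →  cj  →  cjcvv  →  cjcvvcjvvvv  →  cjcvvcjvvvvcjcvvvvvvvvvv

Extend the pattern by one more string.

cjcvvcjvvvvcjcvvvvvvvvvvcjcvvcjvvvvvvvvvvvvvvvvvvvv

Replace each of the 24 characters of cjcvvcjvvvvcjcvvvvvvvvvv in place — cj cvv cj vv vv cj cvv vv vv vv vv cj cvv cj vv vv vv vv vv vv vv vv vv vv — and concatenate.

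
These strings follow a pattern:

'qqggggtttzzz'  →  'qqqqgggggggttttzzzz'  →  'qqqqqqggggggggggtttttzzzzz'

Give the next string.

qqqqqqqqgggggggggggggttttttzzzzzz

Each string has the form q^{2n} g^{3n+1} t^{n+2} z^{n+2} (n = 1, 2, …).
Setting n = 4 gives 8, 13, 6, 6 characters in each block.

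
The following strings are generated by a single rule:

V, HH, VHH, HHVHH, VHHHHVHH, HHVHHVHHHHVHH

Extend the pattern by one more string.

VHHHHVHHHHVHHVHHHHVHH

This is a Fibonacci-style word recurrence s(k) = s(k−2)·s(k−1): e.g. V·HH = VHH.
The next term joins VHHHHVHH and HHVHHVHHHHVHH.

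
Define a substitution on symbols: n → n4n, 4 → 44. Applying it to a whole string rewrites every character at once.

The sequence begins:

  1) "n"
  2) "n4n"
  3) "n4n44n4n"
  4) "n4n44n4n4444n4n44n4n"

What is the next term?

Rewriting the 20 symbols of n4n44n4n4444n4n44n4n one by one yields n4n 44 n4n 44 44 n4n 44 n4n 44 44 44 44 n4n 44 n4n 44 44 n4n 44 n4n; concatenated:

n4n44n4n4444n4n44n4n44444444n4n44n4n4444n4n44n4n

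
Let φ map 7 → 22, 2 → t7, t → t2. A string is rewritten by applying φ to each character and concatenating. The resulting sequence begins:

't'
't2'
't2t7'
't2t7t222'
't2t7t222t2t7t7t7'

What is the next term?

φ(t2t7t222t2t7t7t7) expands symbol-by-symbol to t2 t7 t2 22 t2 t7 t7 t7 t2 t7 t2 22 t2 22 t2 22; joining the 16 pieces gives the next term.

t2t7t222t2t7t7t7t2t7t222t222t222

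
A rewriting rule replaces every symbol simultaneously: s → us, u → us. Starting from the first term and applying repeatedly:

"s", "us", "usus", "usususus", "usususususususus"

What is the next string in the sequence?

usususususususususususususususus

Replace each of the 16 characters of usususususususus in place — us us us us us us us us us us us us us us us us — and concatenate.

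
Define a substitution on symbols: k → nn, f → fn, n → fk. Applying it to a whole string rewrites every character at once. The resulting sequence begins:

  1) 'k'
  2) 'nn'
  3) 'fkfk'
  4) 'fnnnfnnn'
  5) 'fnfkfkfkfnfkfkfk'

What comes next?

fnfkfnnnfnnnfnnnfnfkfnnnfnnnfnnn

φ(fnfkfkfkfnfkfkfk) expands symbol-by-symbol to fn fk fn nn fn nn fn nn fn fk fn nn fn nn fn nn; joining the 16 pieces gives the next term.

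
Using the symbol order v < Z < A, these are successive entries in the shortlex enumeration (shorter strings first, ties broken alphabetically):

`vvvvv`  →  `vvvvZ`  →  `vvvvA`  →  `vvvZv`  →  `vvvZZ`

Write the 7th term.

Advancing 2 positions from vvvZZ through vvvZZ → vvvZA reaches term 7.

vvvAv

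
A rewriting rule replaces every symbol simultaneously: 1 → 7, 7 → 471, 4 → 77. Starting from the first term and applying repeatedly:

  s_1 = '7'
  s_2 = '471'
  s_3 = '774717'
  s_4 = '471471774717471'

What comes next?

φ(471471774717471) expands symbol-by-symbol to 77 471 7 77 471 7 471 471 77 471 7 471 77 471 7; joining the 15 pieces gives the next term.

774717774717471471774717471774717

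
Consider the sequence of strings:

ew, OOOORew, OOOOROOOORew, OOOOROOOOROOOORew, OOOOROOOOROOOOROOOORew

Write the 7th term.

Each term is the previous one with OOOOR prepended.
From OOOOROOOOROOOOROOOORew, 2 further steps: OOOOROOOOROOOOROOOORew → OOOOROOOOROOOOROOOOROOOORew → (answer).

OOOOROOOOROOOOROOOOROOOOROOOORew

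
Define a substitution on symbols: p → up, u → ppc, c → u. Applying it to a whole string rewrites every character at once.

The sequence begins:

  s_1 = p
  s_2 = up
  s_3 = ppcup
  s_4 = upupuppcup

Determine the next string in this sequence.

Expanding upupuppcup: u→ppc, p→up, u→ppc, p→up, u→ppc, p→up, p→up, c→u, u→ppc, p→up. Concatenated: ppc up ppc up ppc up up u ppc up.

ppcupppcupppcupupuppcup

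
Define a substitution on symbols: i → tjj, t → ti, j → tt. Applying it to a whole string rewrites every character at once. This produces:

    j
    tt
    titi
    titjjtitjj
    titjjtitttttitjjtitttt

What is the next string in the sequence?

φ(titjjtitttttitjjtitttt) expands symbol-by-symbol to ti tjj ti tt tt ti tjj ti ti ti ti ti tjj ti tt tt ti tjj ti ti ti ti; joining the 22 pieces gives the next term.

titjjtitttttitjjtitititititjjtitttttitjjtitititi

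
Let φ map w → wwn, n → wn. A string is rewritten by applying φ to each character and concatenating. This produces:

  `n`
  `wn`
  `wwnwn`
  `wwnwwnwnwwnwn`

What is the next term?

Applying the rule to each of the 13 symbols of wwnwwnwnwwnwn gives the pieces wwn wwn wn wwn wwn wn wwn wn wwn wwn wn wwn wn, which concatenate to the answer.

wwnwwnwnwwnwwnwnwwnwnwwnwwnwnwwnwn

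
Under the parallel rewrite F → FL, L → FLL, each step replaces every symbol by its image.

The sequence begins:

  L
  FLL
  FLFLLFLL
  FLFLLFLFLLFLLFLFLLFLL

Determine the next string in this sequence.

Rewriting the 21 symbols of FLFLLFLFLLFLLFLFLLFLL one by one yields FL FLL FL FLL FLL FL FLL FL FLL FLL FL FLL FLL FL FLL FL FLL FLL FL FLL FLL; concatenated:

FLFLLFLFLLFLLFLFLLFLFLLFLLFLFLLFLLFLFLLFLFLLFLLFLFLLFLL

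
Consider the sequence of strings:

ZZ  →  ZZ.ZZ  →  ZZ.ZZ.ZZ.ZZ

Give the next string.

Each string is two copies of the previous one joined by '.'.
So the next term is two copies of ZZ.ZZ.ZZ.ZZ with '.' between the halves.

ZZ.ZZ.ZZ.ZZ.ZZ.ZZ.ZZ.ZZ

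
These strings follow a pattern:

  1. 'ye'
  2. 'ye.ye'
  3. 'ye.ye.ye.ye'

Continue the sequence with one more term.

s(k+1) = s(k)·.·s(k) — each term doubles the last with '.' between the halves.
Doubling ye.ye.ye.ye with '.' between the halves:

ye.ye.ye.ye.ye.ye.ye.ye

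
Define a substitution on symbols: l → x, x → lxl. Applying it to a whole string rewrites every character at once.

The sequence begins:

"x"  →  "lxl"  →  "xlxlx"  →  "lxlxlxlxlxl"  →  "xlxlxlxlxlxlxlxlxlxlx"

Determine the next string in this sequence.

lxlxlxlxlxlxlxlxlxlxlxlxlxlxlxlxlxlxlxlxlxl

φ(xlxlxlxlxlxlxlxlxlxlx) expands symbol-by-symbol to lxl x lxl x lxl x lxl x lxl x lxl x lxl x lxl x lxl x lxl x lxl; joining the 21 pieces gives the next term.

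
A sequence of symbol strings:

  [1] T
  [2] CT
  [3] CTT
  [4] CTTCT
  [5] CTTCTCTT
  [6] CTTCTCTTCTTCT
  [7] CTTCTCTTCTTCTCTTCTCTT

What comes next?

From term 3 onward, concatenate the last term with the second-to-last: CT·T = CTT, CTT·CT = CTTCT, …
The next term joins CTTCTCTTCTTCTCTTCTCTT and CTTCTCTTCTTCT.

CTTCTCTTCTTCTCTTCTCTTCTTCTCTTCTTCT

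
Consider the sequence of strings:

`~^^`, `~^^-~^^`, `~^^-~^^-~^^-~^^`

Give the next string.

Every step duplicates the string with '-' between the halves.
Doubling ~^^-~^^-~^^-~^^ with '-' between the halves:

~^^-~^^-~^^-~^^-~^^-~^^-~^^-~^^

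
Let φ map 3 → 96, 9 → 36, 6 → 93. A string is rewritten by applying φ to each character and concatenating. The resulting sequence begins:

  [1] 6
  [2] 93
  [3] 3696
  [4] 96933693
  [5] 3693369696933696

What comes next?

Replace each of the 16 characters of 3693369696933696 in place — 96 93 36 96 96 93 36 93 36 93 36 96 96 93 36 93 — and concatenate.

96933696969336933693369696933693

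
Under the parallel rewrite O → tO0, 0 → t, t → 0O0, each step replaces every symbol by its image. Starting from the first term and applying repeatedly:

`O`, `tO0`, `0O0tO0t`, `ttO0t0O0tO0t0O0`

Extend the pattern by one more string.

Rewriting the 15 symbols of ttO0t0O0tO0t0O0 one by one yields 0O0 0O0 tO0 t 0O0 t tO0 t 0O0 tO0 t 0O0 t tO0 t; concatenated:

0O00O0tO0t0O0ttO0t0O0tO0t0O0ttO0t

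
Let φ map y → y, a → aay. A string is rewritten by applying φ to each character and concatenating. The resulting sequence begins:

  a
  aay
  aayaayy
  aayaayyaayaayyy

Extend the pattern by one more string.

Applying the rule to each of the 15 symbols of aayaayyaayaayyy gives the pieces aay aay y aay aay y y aay aay y aay aay y y y, which concatenate to the answer.

aayaayyaayaayyyaayaayyaayaayyyy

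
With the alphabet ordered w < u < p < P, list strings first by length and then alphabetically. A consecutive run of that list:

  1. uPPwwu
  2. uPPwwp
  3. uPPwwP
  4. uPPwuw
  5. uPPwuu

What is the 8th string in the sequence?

Advancing 3 positions from uPPwuu through uPPwuu → uPPwup → uPPwuP reaches term 8.

uPPwpw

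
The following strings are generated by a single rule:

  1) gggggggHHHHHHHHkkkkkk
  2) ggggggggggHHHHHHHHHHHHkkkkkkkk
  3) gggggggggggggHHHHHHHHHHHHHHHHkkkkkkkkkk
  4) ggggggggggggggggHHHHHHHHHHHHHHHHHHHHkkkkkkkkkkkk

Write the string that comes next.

gggggggggggggggggggHHHHHHHHHHHHHHHHHHHHHHHHkkkkkkkkkkkkkk

Term n consists of 3n+1 g's, followed by 4n H's, followed by 2n+2 k's, where the shown terms are n = 2, 3, 4, 5.
For the next term, n = 6, so the run lengths are 19, 24, 14.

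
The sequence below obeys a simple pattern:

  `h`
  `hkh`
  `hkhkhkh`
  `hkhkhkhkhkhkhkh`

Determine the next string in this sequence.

Every step duplicates the string with 'k' between the halves.
Doubling hkhkhkhkhkhkhkh with 'k' between the halves:

hkhkhkhkhkhkhkhkhkhkhkhkhkhkhkh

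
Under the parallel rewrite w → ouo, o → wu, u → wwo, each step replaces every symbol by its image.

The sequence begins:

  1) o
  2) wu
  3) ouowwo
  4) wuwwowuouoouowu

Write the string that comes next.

Rewriting the 15 symbols of wuwwowuouoouowu one by one yields ouo wwo ouo ouo wu ouo wwo wu wwo wu wu wwo wu ouo wwo; concatenated:

ouowwoouoouowuouowwowuwwowuwuwwowuouowwo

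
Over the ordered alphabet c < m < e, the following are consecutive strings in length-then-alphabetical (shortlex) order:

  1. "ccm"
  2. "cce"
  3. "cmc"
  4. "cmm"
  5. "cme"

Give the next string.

cec

Find the rightmost character of cme below e, bump it to the next letter, and reset everything to its right to c.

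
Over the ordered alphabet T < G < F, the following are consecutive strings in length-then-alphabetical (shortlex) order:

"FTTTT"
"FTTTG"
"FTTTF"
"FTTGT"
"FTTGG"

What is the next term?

FTTGF

Find the rightmost character of FTTGG below F, bump it to the next letter, and reset everything to its right to T.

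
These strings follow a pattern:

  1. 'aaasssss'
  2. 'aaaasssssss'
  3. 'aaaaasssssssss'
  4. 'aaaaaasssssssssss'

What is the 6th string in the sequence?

aaaaaaaasssssssssssssss

Each string has the form a^{n+1} s^{2n+1}, where the shown terms are n = 2, 3, 4, 5.
Setting n = 7 gives 8, 15 characters in each block.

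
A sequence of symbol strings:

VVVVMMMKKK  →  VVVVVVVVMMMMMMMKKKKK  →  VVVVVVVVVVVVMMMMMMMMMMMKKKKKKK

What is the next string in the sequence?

VVVVVVVVVVVVVVVVMMMMMMMMMMMMMMMKKKKKKKKK

Reading off run lengths: V runs 4, 8, 12; M runs 3, 7, 11; K runs 3, 5, 7 — each is linear in n (n = 1, 2, …).
At n = 4 the blocks have lengths 16, 15, 9.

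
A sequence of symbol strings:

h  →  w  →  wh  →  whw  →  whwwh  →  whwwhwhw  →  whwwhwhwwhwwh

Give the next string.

whwwhwhwwhwwhwhwwhwhw

From term 3 onward, concatenate the last term with the second-to-last: w·h = wh, wh·w = whw, …
The next term joins whwwhwhwwhwwh and whwwhwhw.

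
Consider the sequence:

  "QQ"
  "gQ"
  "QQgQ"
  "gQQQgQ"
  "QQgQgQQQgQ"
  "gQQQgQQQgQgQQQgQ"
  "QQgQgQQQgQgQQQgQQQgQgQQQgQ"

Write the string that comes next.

Each term (from the third on) is the two preceding terms concatenated in order: term 3 = QQ·gQ = QQgQ.
The next term joins gQQQgQQQgQgQQQgQ and QQgQgQQQgQgQQQgQQQgQgQQQgQ.

gQQQgQQQgQgQQQgQQQgQgQQQgQgQQQgQQQgQgQQQgQ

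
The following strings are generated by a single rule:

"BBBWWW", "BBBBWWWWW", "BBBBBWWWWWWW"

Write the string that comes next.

Each string has the form B^{n+1} W^{2n-1}, where the shown terms are n = 2, 3, 4.
At n = 5 the blocks have lengths 6, 9.

BBBBBBWWWWWWWWW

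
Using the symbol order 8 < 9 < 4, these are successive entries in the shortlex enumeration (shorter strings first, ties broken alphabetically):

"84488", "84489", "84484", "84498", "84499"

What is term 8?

84449

Stepping forward 3 times from 84499: 84499 → 84494 → 84448, then the target.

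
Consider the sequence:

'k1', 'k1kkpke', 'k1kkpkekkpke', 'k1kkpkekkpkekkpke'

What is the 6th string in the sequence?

Every step adds kkpke to the end: s(k+1) = s(k)·kkpke.
From k1kkpkekkpkekkpke, 2 further steps: k1kkpkekkpkekkpke → k1kkpkekkpkekkpkekkpke → (answer).

k1kkpkekkpkekkpkekkpkekkpke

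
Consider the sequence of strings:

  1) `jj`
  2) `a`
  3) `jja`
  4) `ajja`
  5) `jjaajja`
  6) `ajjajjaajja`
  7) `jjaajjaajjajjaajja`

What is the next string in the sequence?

From term 3 onward, concatenate the second-to-last term with the last: jj·a = jja, a·jja = ajja, …
The next term joins ajjajjaajja and jjaajjaajjajjaajja.

ajjajjaajjajjaajjaajjajjaajja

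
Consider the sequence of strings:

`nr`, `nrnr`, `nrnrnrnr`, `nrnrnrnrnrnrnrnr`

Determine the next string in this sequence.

Every step duplicates the string.
Doubling nrnrnrnrnrnrnrnr:

nrnrnrnrnrnrnrnrnrnrnrnrnrnrnrnr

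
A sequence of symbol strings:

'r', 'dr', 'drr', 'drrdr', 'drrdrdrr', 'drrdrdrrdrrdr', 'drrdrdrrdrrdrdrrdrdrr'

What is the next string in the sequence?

This is a Fibonacci-style word recurrence s(k) = s(k−1)·s(k−2): e.g. dr·r = drr.
So term 8 is drrdrdrrdrrdrdrrdrdrr·drrdrdrrdrrdr.

drrdrdrrdrrdrdrrdrdrrdrrdrdrrdrrdr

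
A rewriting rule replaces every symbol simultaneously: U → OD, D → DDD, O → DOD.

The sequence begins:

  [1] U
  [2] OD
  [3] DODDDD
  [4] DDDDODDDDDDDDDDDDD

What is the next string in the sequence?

Rewriting the 18 symbols of DDDDODDDDDDDDDDDDD one by one yields DDD DDD DDD DDD DOD DDD DDD DDD DDD DDD DDD DDD DDD DDD DDD DDD DDD DDD; concatenated:

DDDDDDDDDDDDDODDDDDDDDDDDDDDDDDDDDDDDDDDDDDDDDDDDDDDDD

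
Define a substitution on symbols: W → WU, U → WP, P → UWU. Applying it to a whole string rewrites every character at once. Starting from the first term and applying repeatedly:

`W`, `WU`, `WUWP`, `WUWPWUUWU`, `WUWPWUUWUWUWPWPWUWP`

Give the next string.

WUWPWUUWUWUWPWPWUWPWUWPWUUWUWUUWUWUWPWUUWU

Applying the rule to each of the 19 symbols of WUWPWUUWUWUWPWPWUWP gives the pieces WU WP WU UWU WU WP WP WU WP WU WP WU UWU WU UWU WU WP WU UWU, which concatenate to the answer.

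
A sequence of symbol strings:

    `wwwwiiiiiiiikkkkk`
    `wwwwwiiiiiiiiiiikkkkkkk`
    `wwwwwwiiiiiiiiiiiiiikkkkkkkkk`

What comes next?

wwwwwwwiiiiiiiiiiiiiiiiikkkkkkkkkkk

Each string has the form w^{n+1} i^{3n-1} k^{2n-1}, where the shown terms are n = 3, 4, 5.
Setting n = 6 gives 7, 17, 11 characters in each block.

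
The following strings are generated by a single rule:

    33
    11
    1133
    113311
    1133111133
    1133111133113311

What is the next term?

11331111331133111133111133

Each term (from the third on) is the previous term followed by the one before it: term 3 = 11·33 = 1133.
The next term joins 1133111133113311 and 1133111133.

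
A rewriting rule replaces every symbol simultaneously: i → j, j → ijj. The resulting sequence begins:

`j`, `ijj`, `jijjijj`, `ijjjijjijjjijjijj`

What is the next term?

Rewriting the 17 symbols of ijjjijjijjjijjijj one by one yields j ijj ijj ijj j ijj ijj j ijj ijj ijj j ijj ijj j ijj ijj; concatenated:

jijjijjijjjijjijjjijjijjijjjijjijjjijjijj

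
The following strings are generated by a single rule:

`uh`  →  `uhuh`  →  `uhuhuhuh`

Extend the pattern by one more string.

Each string is two copies of the previous one concatenated.
One more doubling of uhuhuhuh gives the answer.

uhuhuhuhuhuhuhuh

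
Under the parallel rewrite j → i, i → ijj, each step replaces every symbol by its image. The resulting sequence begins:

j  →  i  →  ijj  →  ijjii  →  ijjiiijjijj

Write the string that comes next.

Apply φ to ijjiiijjijj symbol by symbol: i→ijj, j→i, j→i, i→ijj, i→ijj, i→ijj, j→i, j→i, i→ijj, j→i, j→i; joined: ijj i i ijj ijj ijj i i ijj i i.

ijjiiijjijjijjiiijjii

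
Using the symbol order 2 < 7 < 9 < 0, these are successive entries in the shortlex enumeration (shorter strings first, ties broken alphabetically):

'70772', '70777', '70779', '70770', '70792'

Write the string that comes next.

70797

Find the rightmost character of 70792 below 0, bump it to the next letter, and reset everything to its right to 2.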